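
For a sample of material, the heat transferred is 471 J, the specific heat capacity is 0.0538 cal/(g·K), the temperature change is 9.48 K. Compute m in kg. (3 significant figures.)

0.221 kg

Solving Q = m·c·ΔT for m: m = Q/(c·ΔT).
Q = 471 J; c = 0.0538 cal/(g·K) = 225.1 J/(kg·K); ΔT = 9.48 K.
m = 0.2207 kg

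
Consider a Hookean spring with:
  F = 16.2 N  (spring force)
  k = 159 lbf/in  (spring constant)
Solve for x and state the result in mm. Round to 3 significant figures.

Rearranging: x = F/k.
F = 16.2 N; k = 159 lbf/in = 27845 N/m.
x = 5.818×10^-4 m
5.818×10^-4 m × (1 mm / 0.001000 m) = 0.5818 mm

0.582 mm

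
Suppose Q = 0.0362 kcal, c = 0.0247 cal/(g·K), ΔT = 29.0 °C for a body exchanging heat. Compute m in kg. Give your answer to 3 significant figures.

Rearranging: m = Q/(c·ΔT).
Q = 0.0362 kcal = 151.5 J; c = 0.0247 cal/(g·K) = 103.3 J/(kg·K); ΔT = 29.0 °C = 29.00 K.
m = 0.05054 kg

0.0505 kg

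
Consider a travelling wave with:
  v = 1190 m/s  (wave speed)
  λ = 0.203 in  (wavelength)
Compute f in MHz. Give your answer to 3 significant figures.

Rearranging v = f·λ for f: f = v/λ.
v = 1190 m/s; λ = 0.203 in = 0.005156 m.
f = 2.308×10^5 Hz
2.308×10^5 Hz × (1 MHz / 1.000×10^6 Hz) = 0.2308 MHz

0.231 MHz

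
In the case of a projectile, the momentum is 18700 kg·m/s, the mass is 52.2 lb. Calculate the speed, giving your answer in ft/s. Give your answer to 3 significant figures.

2590 ft/s

Rearranging: v = p/m.
p = 18700 kg·m/s; m = 52.2 lb = 23.68 kg.
v = 789.8 m/s
789.8 m/s × (1 ft/s / 0.3048 m/s) = 2591 ft/s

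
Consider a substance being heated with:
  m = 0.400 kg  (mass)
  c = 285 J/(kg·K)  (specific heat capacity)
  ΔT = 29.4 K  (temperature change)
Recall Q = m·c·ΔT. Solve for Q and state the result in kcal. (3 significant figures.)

Q is given directly by: Q = mcΔT.
m = 0.400 kg; c = 285 J/(kg·K); ΔT = 29.4 K.
Q = 3352 J  (the unit combination reduces to kg·m²/s² = J)
3352 J × (1 kcal / 4184 J) = 0.8011 kcal

0.801 kcal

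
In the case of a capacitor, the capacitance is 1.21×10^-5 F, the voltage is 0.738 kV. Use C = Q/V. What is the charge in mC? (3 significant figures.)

8.93 mC

Rearranging C = Q/V for Q: Q = CV.
C = 1.21×10^-5 F; V = 0.738 kV = 738.0 V.
Q = 0.008930 C
0.008930 C × (1 mC / 0.001000 C) = 8.930 mC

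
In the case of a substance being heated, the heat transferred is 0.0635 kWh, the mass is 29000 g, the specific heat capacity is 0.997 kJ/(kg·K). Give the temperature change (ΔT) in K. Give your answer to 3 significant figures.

7.91 K

Solving Q = m·c·ΔT for ΔT: ΔT = Q/(m·c).
Q = 0.0635 kWh = 2.286×10^5 J; m = 29000 g = 29.00 kg; c = 0.997 kJ/(kg·K) = 997.0 J/(kg·K).
ΔT = 7.906 K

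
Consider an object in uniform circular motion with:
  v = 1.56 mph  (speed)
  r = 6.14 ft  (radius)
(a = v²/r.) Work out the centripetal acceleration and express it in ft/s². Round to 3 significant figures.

0.853 ft/s²

a is given directly by: a = v²/r.
v = 1.56 mph = 0.6974 m/s; r = 6.14 ft = 1.871 m.
a = 0.2599 m/s²
0.2599 m/s² × (1 ft/s² / 0.3048 m/s²) = 0.8526 ft/s²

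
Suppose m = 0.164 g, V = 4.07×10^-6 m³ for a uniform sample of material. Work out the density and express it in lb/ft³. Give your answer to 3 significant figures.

2.52 lb/ft³

ρ is given directly by: ρ = m/V.
m = 0.164 g = 1.640×10^-4 kg; V = 4.07×10^-6 m³.
ρ = 40.29 kg/m³
40.29 kg/m³ × (1 lb/ft³ / 16.02 kg/m³) = 2.516 lb/ft³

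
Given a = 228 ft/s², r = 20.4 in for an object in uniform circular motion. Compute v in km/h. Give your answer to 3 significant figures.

Rearranging: v = √(a·r).
a = 228 ft/s² = 69.49 m/s²; r = 20.4 in = 0.5182 m.
v = 6.001 m/s
6.001 m/s × (1 km/h / 0.2778 m/s) = 21.60 km/h

21.6 km/h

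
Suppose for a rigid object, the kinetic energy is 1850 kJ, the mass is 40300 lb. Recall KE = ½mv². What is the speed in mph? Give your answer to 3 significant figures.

Rearranging KE = ½mv² for v: v = √(2·KE/m).
KE = 1850 kJ = 1.850×10^6 J; m = 40300 lb = 18280 kg.
v = 14.23 m/s
14.23 m/s × (1 mph / 0.4470 m/s) = 31.83 mph

31.8 mph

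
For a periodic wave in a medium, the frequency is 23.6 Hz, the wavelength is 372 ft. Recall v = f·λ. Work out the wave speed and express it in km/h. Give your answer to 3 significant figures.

9630 km/h

Directly: v = fλ.
f = 23.6 Hz; λ = 372 ft = 113.4 m.
v = 2676 m/s
2676 m/s × (1 km/h / 0.2778 m/s) = 9633 km/h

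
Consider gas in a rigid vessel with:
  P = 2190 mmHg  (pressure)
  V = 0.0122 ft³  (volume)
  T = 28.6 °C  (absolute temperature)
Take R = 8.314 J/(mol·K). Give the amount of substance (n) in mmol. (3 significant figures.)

40.2 mmol

From the ideal-gas law: n = PV/(RT).
P = 2190 mmHg = 2.920×10^5 Pa; V = 0.0122 ft³ = 3.455×10^-4 m³; T = 28.6 °C = 301.8 K; R = 8.314 J/(mol·K).
n = 0.04021 mol
0.04021 mol × (1 mmol / 0.001000 mol) = 40.21 mmol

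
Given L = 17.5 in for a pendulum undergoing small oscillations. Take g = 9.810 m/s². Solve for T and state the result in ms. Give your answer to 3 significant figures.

1340 ms

Directly: T = 2π√(L/g).
L = 17.5 in = 0.4445 m; g = 9.810 m/s².
T = 1.337 s
1.337 s × (1 ms / 0.001000 s) = 1337 ms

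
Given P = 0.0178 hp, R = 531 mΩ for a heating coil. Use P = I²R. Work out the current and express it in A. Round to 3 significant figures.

Rearranging: I = √(P/R).
P = 0.0178 hp = 13.27 W; R = 531 mΩ = 0.5310 Ω.
I = 5.000 A

5.00 A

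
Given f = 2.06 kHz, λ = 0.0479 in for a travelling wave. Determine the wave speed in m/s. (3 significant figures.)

2.51 m/s

v is given directly by: v = fλ.
f = 2.06 kHz = 2060 Hz; λ = 0.0479 in = 0.001217 m.
v = 2.506 m/s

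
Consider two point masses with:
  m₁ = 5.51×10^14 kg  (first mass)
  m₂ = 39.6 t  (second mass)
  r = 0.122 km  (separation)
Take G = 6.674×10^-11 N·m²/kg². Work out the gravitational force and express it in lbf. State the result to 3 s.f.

F is given directly by: F = Gm₁m₂/r².
m₁ = 5.51×10^14 kg; m₂ = 39.6 t = 39600 kg; r = 0.122 km = 122.0 m; G = 6.674×10^-11 N·m²/kg².
F = 97839 N
97839 N × (1 lbf / 4.448 N) = 21995 lbf

22000 lbf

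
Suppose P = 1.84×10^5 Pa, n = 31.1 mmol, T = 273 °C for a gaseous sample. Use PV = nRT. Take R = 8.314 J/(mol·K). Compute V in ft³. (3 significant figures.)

From the ideal-gas law: V = nRT/P.
P = 1.84×10^5 Pa; n = 31.1 mmol = 0.03110 mol; T = 273 °C = 546.1 K; R = 8.314 J/(mol·K).
V = 7.675×10^-4 m³
7.675×10^-4 m³ × (1 ft³ / 0.02832 m³) = 0.02710 ft³

0.0271 ft³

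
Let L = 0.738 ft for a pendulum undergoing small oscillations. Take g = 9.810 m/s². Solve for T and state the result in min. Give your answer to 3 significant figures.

Directly: T = 2π√(L/g).
L = 0.738 ft = 0.2249 m; g = 9.810 m/s².
T = 0.9514 s
0.9514 s × (1 min / 60.00 s) = 0.01586 min

0.0159 min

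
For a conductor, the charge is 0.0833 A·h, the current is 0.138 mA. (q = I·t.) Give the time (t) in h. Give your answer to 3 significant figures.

Solving q = I·t for t: t = q/I.
q = 0.0833 A·h = 299.9 C; I = 0.138 mA = 1.380×10^-4 A.
t = 2.173×10^6 s
2.173×10^6 s × (1 h / 3600 s) = 603.6 h

604 h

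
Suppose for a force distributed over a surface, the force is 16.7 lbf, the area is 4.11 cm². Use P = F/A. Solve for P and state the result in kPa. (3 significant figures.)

P is given directly by: P = F/A.
F = 16.7 lbf = 74.29 N; A = 4.11 cm² = 4.110×10^-4 m².
P = 1.807×10^5 Pa
1.807×10^5 Pa × (1 kPa / 1000 Pa) = 180.7 kPa

181 kPa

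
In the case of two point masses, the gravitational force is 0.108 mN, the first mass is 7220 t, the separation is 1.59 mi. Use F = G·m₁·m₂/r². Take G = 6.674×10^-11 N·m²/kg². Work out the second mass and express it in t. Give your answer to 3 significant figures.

From Newton's law of gravitation: m₂ = F·r²/(G·m₁).
F = 0.108 mN = 1.080×10^-4 N; m₁ = 7220 t = 7.220×10^6 kg; r = 1.59 mi = 2559 m; G = 6.674×10^-11 N·m²/kg².
m₂ = 1.468×10^6 kg
1.468×10^6 kg × (1 t / 1000 kg) = 1468 t

1470 t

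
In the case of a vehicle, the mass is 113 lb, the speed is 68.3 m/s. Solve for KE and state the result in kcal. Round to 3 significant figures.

KE is given directly by: KE = ½mv².
m = 113 lb = 51.26 kg; v = 68.3 m/s.
KE = 1.196×10^5 J
1.196×10^5 J × (1 kcal / 4184 J) = 28.57 kcal

28.6 kcal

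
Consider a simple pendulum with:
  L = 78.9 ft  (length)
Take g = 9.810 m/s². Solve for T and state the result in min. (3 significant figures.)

T is given directly by: T = 2π√(L/g).
L = 78.9 ft = 24.05 m; g = 9.810 m/s².
T = 9.838 s
9.838 s × (1 min / 60.00 s) = 0.1640 min

0.164 min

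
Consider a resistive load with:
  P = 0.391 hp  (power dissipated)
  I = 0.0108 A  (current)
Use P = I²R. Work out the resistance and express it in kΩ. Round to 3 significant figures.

2500 kΩ

Rearranging P = I²R for R: R = P/I².
P = 0.391 hp = 291.6 W; I = 0.0108 A.
R = 2.500×10^6 Ω
2.500×10^6 Ω × (1 kΩ / 1000 Ω) = 2500 kΩ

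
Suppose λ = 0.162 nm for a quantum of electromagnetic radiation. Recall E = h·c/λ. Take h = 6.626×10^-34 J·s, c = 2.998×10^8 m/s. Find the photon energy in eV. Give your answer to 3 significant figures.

E is given directly by: E = hc/λ.
λ = 0.162 nm = 1.620×10^-10 m; h = 6.626×10^-34 J·s; c = 2.998×10^8 m/s.
E = 1.226×10^-15 J  (the unit combination reduces to kg·m²/s² = J)
1.226×10^-15 J × (1 eV / 1.602×10^-19 J) = 7653 eV

7650 eV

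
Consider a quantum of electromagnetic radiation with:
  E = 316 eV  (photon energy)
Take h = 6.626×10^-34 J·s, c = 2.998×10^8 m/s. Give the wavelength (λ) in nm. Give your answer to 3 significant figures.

Rearranging: λ = hc/E.
E = 316 eV = 5.063×10^-17 J; h = 6.626×10^-34 J·s; c = 2.998×10^8 m/s.
λ = 3.924×10^-9 m
3.924×10^-9 m × (1 nm / 1.000×10^-9 m) = 3.924 nm

3.92 nm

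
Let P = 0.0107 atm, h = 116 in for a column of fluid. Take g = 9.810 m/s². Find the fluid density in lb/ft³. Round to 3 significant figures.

Rearranging P = ρ·g·h for ρ: ρ = P/(g·h).
P = 0.0107 atm = 1084 Pa; h = 116 in = 2.946 m; g = 9.810 m/s².
ρ = 37.51 kg/m³
37.51 kg/m³ × (1 lb/ft³ / 16.02 kg/m³) = 2.342 lb/ft³

2.34 lb/ft³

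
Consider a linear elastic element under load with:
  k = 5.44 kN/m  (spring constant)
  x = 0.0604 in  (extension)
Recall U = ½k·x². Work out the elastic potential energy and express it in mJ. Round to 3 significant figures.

Directly: U = ½kx².
k = 5.44 kN/m = 5440 N/m; x = 0.0604 in = 0.001534 m.
U = 0.006402 J  (the unit combination reduces to kg·m²/s² = J)
0.006402 J × (1 mJ / 0.001000 J) = 6.402 mJ

6.40 mJ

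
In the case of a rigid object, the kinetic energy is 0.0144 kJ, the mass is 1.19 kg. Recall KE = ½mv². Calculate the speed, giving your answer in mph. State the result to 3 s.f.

Rearranging KE = ½mv² for v: v = √(2·KE/m).
KE = 0.0144 kJ = 14.40 J; m = 1.19 kg.
v = 4.920 m/s
4.920 m/s × (1 mph / 0.4470 m/s) = 11.00 mph

11.0 mph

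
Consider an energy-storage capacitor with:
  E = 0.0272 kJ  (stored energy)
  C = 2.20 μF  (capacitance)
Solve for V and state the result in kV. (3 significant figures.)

4.97 kV

Rearranging E = ½C·V² for V: V = √(2E/C).
E = 0.0272 kJ = 27.20 J; C = 2.20 μF = 2.200×10^-6 F.
V = 4973 V
4973 V × (1 kV / 1000 V) = 4.973 kV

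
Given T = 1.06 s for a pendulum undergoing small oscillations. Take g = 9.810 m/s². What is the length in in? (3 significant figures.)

Solving T = 2π√(L/g) for L: L = g·(T/2π)².
T = 1.06 s; g = 9.810 m/s².
L = 0.2792 m
0.2792 m × (1 in / 0.02540 m) = 10.99 in

11.0 in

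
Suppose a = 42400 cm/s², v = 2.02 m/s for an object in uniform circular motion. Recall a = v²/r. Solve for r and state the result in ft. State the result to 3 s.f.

Rearranging: r = v²/a.
a = 42400 cm/s² = 424.0 m/s²; v = 2.02 m/s.
r = 0.009624 m
0.009624 m × (1 ft / 0.3048 m) = 0.03157 ft

0.0316 ft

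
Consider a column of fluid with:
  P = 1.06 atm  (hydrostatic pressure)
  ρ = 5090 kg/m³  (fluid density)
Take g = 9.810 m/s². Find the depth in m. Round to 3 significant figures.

2.15 m

Solving P = ρ·g·h for h: h = P/(ρ·g).
P = 1.06 atm = 1.074×10^5 Pa; ρ = 5090 kg/m³; g = 9.810 m/s².
h = 2.151 m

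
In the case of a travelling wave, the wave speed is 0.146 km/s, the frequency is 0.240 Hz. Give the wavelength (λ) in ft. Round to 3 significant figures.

Rearranging: λ = v/f.
v = 0.146 km/s = 146.0 m/s; f = 0.240 Hz.
λ = 608.3 m
608.3 m × (1 ft / 0.3048 m) = 1996 ft

2000 ft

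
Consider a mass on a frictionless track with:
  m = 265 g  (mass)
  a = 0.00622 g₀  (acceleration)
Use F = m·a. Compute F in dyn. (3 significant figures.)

1620 dyn

F is given directly by: F = m·a.
m = 265 g = 0.2650 kg; a = 0.00622 g₀ = 0.06100 m/s².
F = 0.01616 N
0.01616 N × (1 dyn / 1.000×10^-5 N) = 1616 dyn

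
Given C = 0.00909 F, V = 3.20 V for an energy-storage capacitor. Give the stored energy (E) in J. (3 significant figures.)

0.0465 J

Directly: E = ½CV².
C = 0.00909 F; V = 3.20 V.
E = 0.04654 J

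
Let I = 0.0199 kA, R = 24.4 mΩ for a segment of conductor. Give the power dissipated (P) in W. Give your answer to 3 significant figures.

9.66 W

P is given directly by: P = I²R.
I = 0.0199 kA = 19.90 A; R = 24.4 mΩ = 0.02440 Ω.
P = 9.663 W  (the unit combination reduces to kg·m²/s³ = W)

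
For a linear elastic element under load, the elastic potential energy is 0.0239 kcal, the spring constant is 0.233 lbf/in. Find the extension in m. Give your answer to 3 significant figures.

2.21 m

Rearranging U = ½k·x² for x: x = √(2U/k).
U = 0.0239 kcal = 100.00 J; k = 0.233 lbf/in = 40.80 N/m.
x = 2.214 m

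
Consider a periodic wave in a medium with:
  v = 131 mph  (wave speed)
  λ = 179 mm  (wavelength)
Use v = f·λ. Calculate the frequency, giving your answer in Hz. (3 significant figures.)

327 Hz

Rearranging: f = v/λ.
v = 131 mph = 58.56 m/s; λ = 179 mm = 0.1790 m.
f = 327.2 Hz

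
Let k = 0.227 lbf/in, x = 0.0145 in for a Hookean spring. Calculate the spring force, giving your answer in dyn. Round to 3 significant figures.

1460 dyn

From Hooke's law: F = kx.
k = 0.227 lbf/in = 39.75 N/m; x = 0.0145 in = 3.683×10^-4 m.
F = 0.01464 N  (the unit combination reduces to kg·m/s² = N)
0.01464 N × (1 dyn / 1.000×10^-5 N) = 1464 dyn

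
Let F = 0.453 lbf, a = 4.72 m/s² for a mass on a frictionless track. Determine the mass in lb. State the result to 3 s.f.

From Newton's second law: m = F/a.
F = 0.453 lbf = 2.015 N; a = 4.72 m/s².
m = 0.4269 kg
0.4269 kg × (1 lb / 0.4536 kg) = 0.9412 lb

0.941 lb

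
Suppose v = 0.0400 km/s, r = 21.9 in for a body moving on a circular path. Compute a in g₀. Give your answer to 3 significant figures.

Directly: a = v²/r.
v = 0.0400 km/s = 40.00 m/s; r = 21.9 in = 0.5563 m.
a = 2876 m/s²
2876 m/s² × (1 g₀ / 9.807 m/s²) = 293.3 g₀

293 g₀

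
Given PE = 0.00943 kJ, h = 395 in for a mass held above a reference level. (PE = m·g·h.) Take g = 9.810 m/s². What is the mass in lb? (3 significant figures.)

Rearranging PE = m·g·h for m: m = PE/(g·h).
PE = 0.00943 kJ = 9.430 J; h = 395 in = 10.03 m; g = 9.810 m/s².
m = 0.09581 kg
0.09581 kg × (1 lb / 0.4536 kg) = 0.2112 lb

0.211 lb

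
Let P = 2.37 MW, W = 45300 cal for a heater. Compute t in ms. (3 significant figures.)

Solving P = W/t for t: t = W/P.
P = 2.37 MW = 2.370×10^6 W; W = 45300 cal = 1.895×10^5 J.
t = 0.07997 s
0.07997 s × (1 ms / 0.001000 s) = 79.97 ms

80.0 ms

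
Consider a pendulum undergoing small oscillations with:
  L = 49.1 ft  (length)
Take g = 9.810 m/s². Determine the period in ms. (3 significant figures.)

7760 ms

T is given directly by: T = 2π√(L/g).
L = 49.1 ft = 14.97 m; g = 9.810 m/s².
T = 7.761 s
7.761 s × (1 ms / 0.001000 s) = 7761 ms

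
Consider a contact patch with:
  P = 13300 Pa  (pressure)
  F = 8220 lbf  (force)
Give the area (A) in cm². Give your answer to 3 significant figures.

Rearranging P = F/A for A: A = F/P.
P = 13300 Pa; F = 8220 lbf = 36564 N.
A = 2.749 m²
2.749 m² × (1 cm² / 1.000×10^-4 m²) = 27492 cm²

27500 cm²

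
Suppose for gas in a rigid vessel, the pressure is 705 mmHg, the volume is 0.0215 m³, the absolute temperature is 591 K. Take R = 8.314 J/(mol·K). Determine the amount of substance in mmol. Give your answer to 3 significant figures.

From the ideal-gas law: n = PV/(RT).
P = 705 mmHg = 93992 Pa; V = 0.0215 m³; T = 591 K; R = 8.314 J/(mol·K).
n = 0.4113 mol
0.4113 mol × (1 mmol / 0.001000 mol) = 411.3 mmol

411 mmol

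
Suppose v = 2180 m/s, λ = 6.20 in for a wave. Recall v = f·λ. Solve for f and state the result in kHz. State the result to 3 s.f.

13.8 kHz

Rearranging v = f·λ for f: f = v/λ.
v = 2180 m/s; λ = 6.20 in = 0.1575 m.
f = 13843 Hz
13843 Hz × (1 kHz / 1000 Hz) = 13.84 kHz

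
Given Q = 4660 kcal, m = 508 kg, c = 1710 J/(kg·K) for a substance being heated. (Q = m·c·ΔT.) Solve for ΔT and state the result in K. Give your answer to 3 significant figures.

Solving Q = m·c·ΔT for ΔT: ΔT = Q/(m·c).
Q = 4660 kcal = 1.950×10^7 J; m = 508 kg; c = 1710 J/(kg·K).
ΔT = 22.44 K

22.4 K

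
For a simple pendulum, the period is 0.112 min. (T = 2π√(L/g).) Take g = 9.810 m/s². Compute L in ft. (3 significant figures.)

Rearranging: L = g·(T/2π)².
T = 0.112 min = 6.720 s; g = 9.810 m/s².
L = 11.22 m
11.22 m × (1 ft / 0.3048 m) = 36.82 ft

36.8 ft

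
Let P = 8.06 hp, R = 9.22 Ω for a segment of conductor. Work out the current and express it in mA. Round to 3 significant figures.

Solving P = I²R for I: I = √(P/R).
P = 8.06 hp = 6010 W; R = 9.22 Ω.
I = 25.53 A
25.53 A × (1 mA / 0.001000 A) = 25532 mA

25500 mA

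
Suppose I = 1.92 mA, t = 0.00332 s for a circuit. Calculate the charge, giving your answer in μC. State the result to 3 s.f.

q is given directly by: q = It.
I = 1.92 mA = 0.001920 A; t = 0.00332 s.
q = 6.374×10^-6 C
6.374×10^-6 C × (1 μC / 1.000×10^-6 C) = 6.374 μC

6.37 μC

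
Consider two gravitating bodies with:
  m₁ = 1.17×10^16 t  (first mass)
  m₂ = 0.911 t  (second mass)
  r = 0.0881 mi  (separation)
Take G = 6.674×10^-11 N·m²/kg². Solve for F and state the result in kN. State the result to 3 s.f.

F is given directly by: F = Gm₁m₂/r².
m₁ = 1.17×10^16 t = 1.170×10^19 kg; m₂ = 0.911 t = 911.0 kg; r = 0.0881 mi = 141.8 m; G = 6.674×10^-11 N·m²/kg².
F = 3.539×10^7 N
3.539×10^7 N × (1 kN / 1000 N) = 35387 kN

35400 kN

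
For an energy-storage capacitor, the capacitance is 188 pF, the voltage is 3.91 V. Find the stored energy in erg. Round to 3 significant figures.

0.0144 erg

Directly: E = ½CV².
C = 188 pF = 1.880×10^-10 F; V = 3.91 V.
E = 1.437×10^-9 J
1.437×10^-9 J × (1 erg / 1.000×10^-7 J) = 0.01437 erg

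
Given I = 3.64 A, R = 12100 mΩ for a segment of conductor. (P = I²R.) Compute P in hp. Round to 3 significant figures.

Directly: P = I²R.
I = 3.64 A; R = 12100 mΩ = 12.10 Ω.
P = 160.3 W
160.3 W × (1 hp / 745.7 W) = 0.2150 hp

0.215 hp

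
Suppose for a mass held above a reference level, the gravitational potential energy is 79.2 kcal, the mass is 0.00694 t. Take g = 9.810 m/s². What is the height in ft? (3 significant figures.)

16000 ft

Rearranging: h = PE/(m·g).
PE = 79.2 kcal = 3.314×10^5 J; m = 0.00694 t = 6.940 kg; g = 9.810 m/s².
h = 4867 m
4867 m × (1 ft / 0.3048 m) = 15969 ft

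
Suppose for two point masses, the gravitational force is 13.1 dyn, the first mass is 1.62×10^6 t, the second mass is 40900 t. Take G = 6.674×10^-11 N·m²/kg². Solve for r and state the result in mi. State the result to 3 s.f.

From Newton's law of gravitation: r = √(G·m₁m₂/F).
F = 13.1 dyn = 1.310×10^-4 N; m₁ = 1.62×10^6 t = 1.620×10^9 kg; m₂ = 40900 t = 4.090×10^7 kg; G = 6.674×10^-11 N·m²/kg².
r = 1.837×10^5 m
1.837×10^5 m × (1 mi / 1609 m) = 114.2 mi

114 mi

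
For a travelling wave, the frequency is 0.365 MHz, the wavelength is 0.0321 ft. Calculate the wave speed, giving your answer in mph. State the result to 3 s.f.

7990 mph

v is given directly by: v = fλ.
f = 0.365 MHz = 3.650×10^5 Hz; λ = 0.0321 ft = 0.009784 m.
v = 3571 m/s
3571 m/s × (1 mph / 0.4470 m/s) = 7989 mph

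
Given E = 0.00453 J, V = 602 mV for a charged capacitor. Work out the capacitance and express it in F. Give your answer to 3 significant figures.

0.0250 F

Rearranging: C = 2E/V².
E = 0.00453 J; V = 602 mV = 0.6020 V.
C = 0.02500 F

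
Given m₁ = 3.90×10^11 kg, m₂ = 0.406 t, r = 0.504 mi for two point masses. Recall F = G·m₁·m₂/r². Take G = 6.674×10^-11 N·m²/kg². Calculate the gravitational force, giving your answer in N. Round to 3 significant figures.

Directly: F = Gm₁m₂/r².
m₁ = 3.90×10^11 kg; m₂ = 0.406 t = 406.0 kg; r = 0.504 mi = 811.1 m; G = 6.674×10^-11 N·m²/kg².
F = 0.01606 N  (the unit combination reduces to kg·m/s² = N)

0.0161 N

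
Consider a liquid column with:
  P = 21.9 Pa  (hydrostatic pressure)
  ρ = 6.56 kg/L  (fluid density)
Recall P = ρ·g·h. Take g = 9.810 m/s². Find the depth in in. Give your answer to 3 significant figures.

0.0134 in

Rearranging: h = P/(ρ·g).
P = 21.9 Pa; ρ = 6.56 kg/L = 6560 kg/m³; g = 9.810 m/s².
h = 3.403×10^-4 m
3.403×10^-4 m × (1 in / 0.02540 m) = 0.01340 in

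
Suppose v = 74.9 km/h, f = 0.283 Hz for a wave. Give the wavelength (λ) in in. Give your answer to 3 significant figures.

Rearranging: λ = v/f.
v = 74.9 km/h = 20.81 m/s; f = 0.283 Hz.
λ = 73.52 m
73.52 m × (1 in / 0.02540 m) = 2894 in

2890 in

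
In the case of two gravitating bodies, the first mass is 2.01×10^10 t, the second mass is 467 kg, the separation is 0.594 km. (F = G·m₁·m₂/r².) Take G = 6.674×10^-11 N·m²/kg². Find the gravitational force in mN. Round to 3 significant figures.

Directly: F = Gm₁m₂/r².
m₁ = 2.01×10^10 t = 2.010×10^13 kg; m₂ = 467 kg; r = 0.594 km = 594.0 m; G = 6.674×10^-11 N·m²/kg².
F = 1.776 N
1.776 N × (1 mN / 0.001000 N) = 1776 mN

1780 mN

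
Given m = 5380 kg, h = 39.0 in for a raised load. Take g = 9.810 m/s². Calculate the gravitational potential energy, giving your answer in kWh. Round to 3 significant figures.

0.0145 kWh

PE is given directly by: PE = mgh.
m = 5380 kg; h = 39.0 in = 0.9906 m; g = 9.810 m/s².
PE = 52282 J
52282 J × (1 kWh / 3.600×10^6 J) = 0.01452 kWh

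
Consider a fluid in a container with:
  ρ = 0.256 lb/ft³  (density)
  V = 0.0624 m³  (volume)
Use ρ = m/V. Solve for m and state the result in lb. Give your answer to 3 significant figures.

Rearranging: m = ρV.
ρ = 0.256 lb/ft³ = 4.101 kg/m³; V = 0.0624 m³.
m = 0.2559 kg
0.2559 kg × (1 lb / 0.4536 kg) = 0.5641 lb

0.564 lb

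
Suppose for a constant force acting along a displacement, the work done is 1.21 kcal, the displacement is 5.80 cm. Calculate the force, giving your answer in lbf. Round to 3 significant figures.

Solving W = F·d for F: F = W/d.
W = 1.21 kcal = 5063 J; d = 5.80 cm = 0.05800 m.
F = 87287 N  (the unit combination reduces to kg·m/s² = N)
87287 N × (1 lbf / 4.448 N) = 19623 lbf

19600 lbf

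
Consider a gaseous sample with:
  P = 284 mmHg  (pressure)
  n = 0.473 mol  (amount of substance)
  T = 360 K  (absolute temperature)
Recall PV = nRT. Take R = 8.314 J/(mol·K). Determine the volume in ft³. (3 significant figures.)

From the ideal-gas law: V = nRT/P.
P = 284 mmHg = 37863 Pa; n = 0.473 mol; T = 360 K; R = 8.314 J/(mol·K).
V = 0.03739 m³
0.03739 m³ × (1 ft³ / 0.02832 m³) = 1.320 ft³

1.32 ft³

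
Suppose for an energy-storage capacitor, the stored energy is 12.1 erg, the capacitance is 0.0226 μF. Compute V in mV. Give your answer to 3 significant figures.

10300 mV

Solving E = ½C·V² for V: V = √(2E/C).
E = 12.1 erg = 1.210×10^-6 J; C = 0.0226 μF = 2.260×10^-8 F.
V = 10.35 V  (the unit combination reduces to kg·m²/(A·s³) = V)
10.35 V × (1 mV / 0.001000 V) = 10348 mV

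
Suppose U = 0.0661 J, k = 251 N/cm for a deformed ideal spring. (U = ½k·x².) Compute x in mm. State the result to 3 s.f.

Rearranging: x = √(2U/k).
U = 0.0661 J; k = 251 N/cm = 25100 N/m.
x = 0.002295 m
0.002295 m × (1 mm / 0.001000 m) = 2.295 mm

2.29 mm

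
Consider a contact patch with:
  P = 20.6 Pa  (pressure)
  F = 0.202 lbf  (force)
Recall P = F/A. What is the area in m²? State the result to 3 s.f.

0.0436 m²

Rearranging: A = F/P.
P = 20.6 Pa; F = 0.202 lbf = 0.8985 N.
A = 0.04362 m²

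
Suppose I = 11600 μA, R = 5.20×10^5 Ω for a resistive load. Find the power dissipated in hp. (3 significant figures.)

0.0938 hp

Directly: P = I²R.
I = 11600 μA = 0.01160 A; R = 5.20×10^5 Ω.
P = 69.97 W  (the unit combination reduces to kg·m²/s³ = W)
69.97 W × (1 hp / 745.7 W) = 0.09383 hp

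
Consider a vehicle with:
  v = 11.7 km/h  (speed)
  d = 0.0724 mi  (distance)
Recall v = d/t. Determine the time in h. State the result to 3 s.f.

Solving v = d/t for t: t = d/v.
v = 11.7 km/h = 3.250 m/s; d = 0.0724 mi = 116.5 m.
t = 35.85 s
35.85 s × (1 h / 3600 s) = 0.009959 h

0.00996 h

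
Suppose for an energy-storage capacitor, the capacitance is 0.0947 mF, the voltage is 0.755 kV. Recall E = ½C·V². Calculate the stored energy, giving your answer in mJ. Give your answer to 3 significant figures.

E is given directly by: E = ½CV².
C = 0.0947 mF = 9.470×10^-5 F; V = 0.755 kV = 755.0 V.
E = 26.99 J
26.99 J × (1 mJ / 0.001000 J) = 26991 mJ

27000 mJ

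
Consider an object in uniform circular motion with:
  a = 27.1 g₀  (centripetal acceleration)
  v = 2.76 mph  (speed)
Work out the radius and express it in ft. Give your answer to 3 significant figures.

0.0188 ft

Rearranging a = v²/r for r: r = v²/a.
a = 27.1 g₀ = 265.8 m/s²; v = 2.76 mph = 1.234 m/s.
r = 0.005728 m
0.005728 m × (1 ft / 0.3048 m) = 0.01879 ft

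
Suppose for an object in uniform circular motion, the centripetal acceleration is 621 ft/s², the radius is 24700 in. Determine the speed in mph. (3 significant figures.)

771 mph

Rearranging: v = √(a·r).
a = 621 ft/s² = 189.3 m/s²; r = 24700 in = 627.4 m.
v = 344.6 m/s
344.6 m/s × (1 mph / 0.4470 m/s) = 770.9 mph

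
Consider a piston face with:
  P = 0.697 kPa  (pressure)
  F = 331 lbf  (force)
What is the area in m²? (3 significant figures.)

2.11 m²

Rearranging P = F/A for A: A = F/P.
P = 0.697 kPa = 697.0 Pa; F = 331 lbf = 1472 N.
A = 2.112 m²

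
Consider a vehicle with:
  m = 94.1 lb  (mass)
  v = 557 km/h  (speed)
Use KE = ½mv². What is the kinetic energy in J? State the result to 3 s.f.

5.11×10^5 J

Directly: KE = ½mv².
m = 94.1 lb = 42.68 kg; v = 557 km/h = 154.7 m/s.
KE = 5.109×10^5 J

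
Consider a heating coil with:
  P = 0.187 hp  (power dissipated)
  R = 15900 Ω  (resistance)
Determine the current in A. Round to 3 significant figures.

Rearranging P = I²R for I: I = √(P/R).
P = 0.187 hp = 139.4 W; R = 15900 Ω.
I = 0.09365 A

0.0936 A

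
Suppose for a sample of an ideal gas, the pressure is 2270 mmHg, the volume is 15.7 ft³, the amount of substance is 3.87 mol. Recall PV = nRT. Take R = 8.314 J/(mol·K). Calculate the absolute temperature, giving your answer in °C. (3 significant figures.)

From the ideal-gas law: T = PV/(nR).
P = 2270 mmHg = 3.026×10^5 Pa; V = 15.7 ft³ = 0.4446 m³; n = 3.87 mol; R = 8.314 J/(mol·K).
T = 4182 K
4182 K − 273.15 = 3909 °C

3910 °C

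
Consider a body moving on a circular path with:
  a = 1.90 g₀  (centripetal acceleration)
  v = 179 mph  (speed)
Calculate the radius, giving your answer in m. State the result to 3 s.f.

Rearranging a = v²/r for r: r = v²/a.
a = 1.90 g₀ = 18.63 m/s²; v = 179 mph = 80.02 m/s.
r = 343.7 m

344 m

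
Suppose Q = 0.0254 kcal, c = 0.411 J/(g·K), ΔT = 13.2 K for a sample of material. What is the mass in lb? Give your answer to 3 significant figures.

0.0432 lb

Solving Q = m·c·ΔT for m: m = Q/(c·ΔT).
Q = 0.0254 kcal = 106.3 J; c = 0.411 J/(g·K) = 411.0 J/(kg·K); ΔT = 13.2 K.
m = 0.01959 kg
0.01959 kg × (1 lb / 0.4536 kg) = 0.04319 lb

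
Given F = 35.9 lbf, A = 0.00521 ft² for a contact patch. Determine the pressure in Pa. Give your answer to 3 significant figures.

P is given directly by: P = F/A.
F = 35.9 lbf = 159.7 N; A = 0.00521 ft² = 4.840×10^-4 m².
P = 3.299×10^5 Pa

3.30×10^5 Pa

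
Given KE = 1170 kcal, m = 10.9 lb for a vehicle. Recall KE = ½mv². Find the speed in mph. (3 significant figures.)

Rearranging KE = ½mv² for v: v = √(2·KE/m).
KE = 1170 kcal = 4.895×10^6 J; m = 10.9 lb = 4.944 kg.
v = 1407 m/s
1407 m/s × (1 mph / 0.4470 m/s) = 3148 mph

3150 mph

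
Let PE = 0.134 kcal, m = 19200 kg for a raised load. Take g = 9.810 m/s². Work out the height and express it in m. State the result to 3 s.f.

0.00298 m

Rearranging PE = m·g·h for h: h = PE/(m·g).
PE = 0.134 kcal = 560.7 J; m = 19200 kg; g = 9.810 m/s².
h = 0.002977 m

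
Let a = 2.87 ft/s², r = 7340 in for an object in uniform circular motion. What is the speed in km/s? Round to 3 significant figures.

Rearranging a = v²/r for v: v = √(a·r).
a = 2.87 ft/s² = 0.8748 m/s²; r = 7340 in = 186.4 m.
v = 12.77 m/s
12.77 m/s × (1 km/s / 1000 m/s) = 0.01277 km/s

0.0128 km/s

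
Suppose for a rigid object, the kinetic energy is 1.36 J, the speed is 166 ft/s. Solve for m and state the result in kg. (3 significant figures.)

Rearranging: m = 2·KE/v².
KE = 1.36 J; v = 166 ft/s = 50.60 m/s.
m = 0.001062 kg

0.00106 kg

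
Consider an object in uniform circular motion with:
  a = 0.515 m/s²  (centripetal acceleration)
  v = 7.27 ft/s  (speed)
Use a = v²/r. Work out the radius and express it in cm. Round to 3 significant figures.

953 cm

Solving a = v²/r for r: r = v²/a.
a = 0.515 m/s²; v = 7.27 ft/s = 2.216 m/s.
r = 9.534 m
9.534 m × (1 cm / 0.01000 m) = 953.4 cm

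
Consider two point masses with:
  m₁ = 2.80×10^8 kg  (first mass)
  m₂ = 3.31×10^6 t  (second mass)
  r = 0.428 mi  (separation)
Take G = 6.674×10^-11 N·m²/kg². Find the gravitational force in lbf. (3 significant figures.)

29.3 lbf

Directly: F = Gm₁m₂/r².
m₁ = 2.80×10^8 kg; m₂ = 3.31×10^6 t = 3.310×10^9 kg; r = 0.428 mi = 688.8 m; G = 6.674×10^-11 N·m²/kg².
F = 130.4 N
130.4 N × (1 lbf / 4.448 N) = 29.31 lbf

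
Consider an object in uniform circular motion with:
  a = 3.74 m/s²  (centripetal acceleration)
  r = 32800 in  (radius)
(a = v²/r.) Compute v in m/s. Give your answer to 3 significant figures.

55.8 m/s

Rearranging: v = √(a·r).
a = 3.74 m/s²; r = 32800 in = 833.1 m.
v = 55.82 m/s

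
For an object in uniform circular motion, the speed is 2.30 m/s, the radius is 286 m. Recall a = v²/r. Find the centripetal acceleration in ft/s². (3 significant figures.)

a is given directly by: a = v²/r.
v = 2.30 m/s; r = 286 m.
a = 0.01850 m/s²
0.01850 m/s² × (1 ft/s² / 0.3048 m/s²) = 0.06068 ft/s²

0.0607 ft/s²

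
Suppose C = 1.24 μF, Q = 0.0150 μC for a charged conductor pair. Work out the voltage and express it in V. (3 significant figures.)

Solving C = Q/V for V: V = Q/C.
C = 1.24 μF = 1.240×10^-6 F; Q = 0.0150 μC = 1.500×10^-8 C.
V = 0.01210 V

0.0121 V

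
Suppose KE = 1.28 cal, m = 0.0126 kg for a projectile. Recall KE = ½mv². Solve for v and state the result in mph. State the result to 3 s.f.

Rearranging: v = √(2·KE/m).
KE = 1.28 cal = 5.356 J; m = 0.0126 kg.
v = 29.16 m/s
29.16 m/s × (1 mph / 0.4470 m/s) = 65.22 mph

65.2 mph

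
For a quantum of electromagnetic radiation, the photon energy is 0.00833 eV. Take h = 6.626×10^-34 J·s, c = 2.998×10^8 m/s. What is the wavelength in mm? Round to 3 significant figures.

0.149 mm

Solving E = h·c/λ for λ: λ = hc/E.
E = 0.00833 eV = 1.335×10^-21 J; h = 6.626×10^-34 J·s; c = 2.998×10^8 m/s.
λ = 1.488×10^-4 m
1.488×10^-4 m × (1 mm / 0.001000 m) = 0.1488 mm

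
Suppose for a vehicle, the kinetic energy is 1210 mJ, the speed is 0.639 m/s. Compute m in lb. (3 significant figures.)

13.1 lb

Solving KE = ½mv² for m: m = 2·KE/v².
KE = 1210 mJ = 1.210 J; v = 0.639 m/s.
m = 5.927 kg
5.927 kg × (1 lb / 0.4536 kg) = 13.07 lb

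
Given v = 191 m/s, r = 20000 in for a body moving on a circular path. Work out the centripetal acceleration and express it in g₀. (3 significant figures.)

Directly: a = v²/r.
v = 191 m/s; r = 20000 in = 508.0 m.
a = 71.81 m/s²
71.81 m/s² × (1 g₀ / 9.807 m/s²) = 7.323 g₀

7.32 g₀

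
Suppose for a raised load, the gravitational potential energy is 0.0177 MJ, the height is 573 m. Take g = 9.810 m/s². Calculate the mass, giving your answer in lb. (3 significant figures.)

6.94 lb

Solving PE = m·g·h for m: m = PE/(g·h).
PE = 0.0177 MJ = 17700 J; h = 573 m; g = 9.810 m/s².
m = 3.149 kg
3.149 kg × (1 lb / 0.4536 kg) = 6.942 lb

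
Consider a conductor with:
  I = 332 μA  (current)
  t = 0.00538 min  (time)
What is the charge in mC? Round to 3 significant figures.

q is given directly by: q = It.
I = 332 μA = 3.320×10^-4 A; t = 0.00538 min = 0.3228 s.
q = 1.072×10^-4 C
1.072×10^-4 C × (1 mC / 0.001000 C) = 0.1072 mC

0.107 mC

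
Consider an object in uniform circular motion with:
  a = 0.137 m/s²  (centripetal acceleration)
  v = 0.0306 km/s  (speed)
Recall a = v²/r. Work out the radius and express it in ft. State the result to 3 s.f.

22400 ft

Solving a = v²/r for r: r = v²/a.
a = 0.137 m/s²; v = 0.0306 km/s = 30.60 m/s.
r = 6835 m
6835 m × (1 ft / 0.3048 m) = 22424 ft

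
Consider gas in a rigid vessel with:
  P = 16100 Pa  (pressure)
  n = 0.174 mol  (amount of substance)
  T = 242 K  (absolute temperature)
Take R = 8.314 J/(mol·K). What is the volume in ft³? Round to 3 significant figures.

0.768 ft³

From the ideal-gas law: V = nRT/P.
P = 16100 Pa; n = 0.174 mol; T = 242 K; R = 8.314 J/(mol·K).
V = 0.02174 m³
0.02174 m³ × (1 ft³ / 0.02832 m³) = 0.7679 ft³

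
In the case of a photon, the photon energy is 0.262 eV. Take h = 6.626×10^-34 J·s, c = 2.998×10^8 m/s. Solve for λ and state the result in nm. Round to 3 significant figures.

4730 nm

Rearranging: λ = hc/E.
E = 0.262 eV = 4.198×10^-20 J; h = 6.626×10^-34 J·s; c = 2.998×10^8 m/s.
λ = 4.732×10^-6 m
4.732×10^-6 m × (1 nm / 1.000×10^-9 m) = 4732 nm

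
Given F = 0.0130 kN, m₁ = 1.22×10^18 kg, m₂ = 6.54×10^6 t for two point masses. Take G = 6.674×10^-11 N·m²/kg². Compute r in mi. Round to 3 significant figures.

1.26×10^5 mi

From Newton's law of gravitation: r = √(G·m₁m₂/F).
F = 0.0130 kN = 13.00 N; m₁ = 1.22×10^18 kg; m₂ = 6.54×10^6 t = 6.540×10^9 kg; G = 6.674×10^-11 N·m²/kg².
r = 2.024×10^8 m
2.024×10^8 m × (1 mi / 1609 m) = 1.258×10^5 mi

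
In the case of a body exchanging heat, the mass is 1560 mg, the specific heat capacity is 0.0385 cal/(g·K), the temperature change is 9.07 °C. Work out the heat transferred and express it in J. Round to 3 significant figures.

Directly: Q = mcΔT.
m = 1560 mg = 0.001560 kg; c = 0.0385 cal/(g·K) = 161.1 J/(kg·K); ΔT = 9.07 °C = 9.070 K.
Q = 2.279 J

2.28 J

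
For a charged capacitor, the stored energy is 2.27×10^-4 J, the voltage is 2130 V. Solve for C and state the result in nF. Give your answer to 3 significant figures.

Rearranging E = ½C·V² for C: C = 2E/V².
E = 2.27×10^-4 J; V = 2130 V.
C = 1.001×10^-10 F
1.001×10^-10 F × (1 nF / 1.000×10^-9 F) = 0.1001 nF

0.100 nF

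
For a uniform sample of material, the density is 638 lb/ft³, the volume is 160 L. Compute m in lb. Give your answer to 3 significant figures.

Rearranging ρ = m/V for m: m = ρV.
ρ = 638 lb/ft³ = 10220 kg/m³; V = 160 L = 0.1600 m³.
m = 1635 kg
1635 kg × (1 lb / 0.4536 kg) = 3605 lb

3600 lb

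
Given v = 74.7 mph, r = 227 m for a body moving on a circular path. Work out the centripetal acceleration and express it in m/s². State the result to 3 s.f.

4.91 m/s²

a is given directly by: a = v²/r.
v = 74.7 mph = 33.39 m/s; r = 227 m.
a = 4.913 m/s²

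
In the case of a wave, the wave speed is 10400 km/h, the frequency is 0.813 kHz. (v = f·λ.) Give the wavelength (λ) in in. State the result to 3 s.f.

140 in

Solving v = f·λ for λ: λ = v/f.
v = 10400 km/h = 2889 m/s; f = 0.813 kHz = 813.0 Hz.
λ = 3.553 m
3.553 m × (1 in / 0.02540 m) = 139.9 in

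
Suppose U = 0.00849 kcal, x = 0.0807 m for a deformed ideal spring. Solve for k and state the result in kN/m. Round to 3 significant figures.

10.9 kN/m

Rearranging: k = 2U/x².
U = 0.00849 kcal = 35.52 J; x = 0.0807 m.
k = 10909 N/m
10909 N/m × (1 kN/m / 1000 N/m) = 10.91 kN/m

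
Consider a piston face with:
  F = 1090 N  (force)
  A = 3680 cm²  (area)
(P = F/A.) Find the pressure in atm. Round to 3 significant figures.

Directly: P = F/A.
F = 1090 N; A = 3680 cm² = 0.3680 m².
P = 2962 Pa  (the unit combination reduces to kg/(m·s²) = Pa)
2962 Pa × (1 atm / 1.013×10^5 Pa) = 0.02923 atm

0.0292 atm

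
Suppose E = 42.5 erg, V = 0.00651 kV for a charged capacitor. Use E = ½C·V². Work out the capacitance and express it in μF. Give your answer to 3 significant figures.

0.201 μF

Rearranging E = ½C·V² for C: C = 2E/V².
E = 42.5 erg = 4.250×10^-6 J; V = 0.00651 kV = 6.510 V.
C = 2.006×10^-7 F
2.006×10^-7 F × (1 μF / 1.000×10^-6 F) = 0.2006 μF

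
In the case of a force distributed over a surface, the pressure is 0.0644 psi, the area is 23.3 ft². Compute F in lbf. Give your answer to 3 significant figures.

Solving P = F/A for F: F = P·A.
P = 0.0644 psi = 444.0 Pa; A = 23.3 ft² = 2.165 m².
F = 961.1 N  (the unit combination reduces to kg·m/s² = N)
961.1 N × (1 lbf / 4.448 N) = 216.1 lbf

216 lbf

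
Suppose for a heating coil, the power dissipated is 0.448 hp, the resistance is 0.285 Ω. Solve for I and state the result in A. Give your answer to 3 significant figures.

Rearranging P = I²R for I: I = √(P/R).
P = 0.448 hp = 334.1 W; R = 0.285 Ω.
I = 34.24 A

34.2 A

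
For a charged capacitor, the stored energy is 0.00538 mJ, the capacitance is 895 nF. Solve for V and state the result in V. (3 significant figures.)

3.47 V

Solving E = ½C·V² for V: V = √(2E/C).
E = 0.00538 mJ = 5.380×10^-6 J; C = 895 nF = 8.950×10^-7 F.
V = 3.467 V  (the unit combination reduces to kg·m²/(A·s³) = V)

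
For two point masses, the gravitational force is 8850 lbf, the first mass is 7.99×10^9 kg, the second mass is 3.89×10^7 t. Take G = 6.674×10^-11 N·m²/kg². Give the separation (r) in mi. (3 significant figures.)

Solving F = G·m₁·m₂/r² for r: r = √(G·m₁m₂/F).
F = 8850 lbf = 39367 N; m₁ = 7.99×10^9 kg; m₂ = 3.89×10^7 t = 3.890×10^10 kg; G = 6.674×10^-11 N·m²/kg².
r = 725.9 m
725.9 m × (1 mi / 1609 m) = 0.4511 mi

0.451 mi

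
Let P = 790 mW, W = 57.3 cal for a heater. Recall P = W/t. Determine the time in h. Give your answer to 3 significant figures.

Rearranging: t = W/P.
P = 790 mW = 0.7900 W; W = 57.3 cal = 239.7 J.
t = 303.5 s
303.5 s × (1 h / 3600 s) = 0.08430 h

0.0843 h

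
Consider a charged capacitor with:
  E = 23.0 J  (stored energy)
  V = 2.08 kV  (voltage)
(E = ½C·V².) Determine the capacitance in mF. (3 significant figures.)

0.0106 mF

Rearranging E = ½C·V² for C: C = 2E/V².
E = 23.0 J; V = 2.08 kV = 2080 V.
C = 1.063×10^-5 F
1.063×10^-5 F × (1 mF / 0.001000 F) = 0.01063 mF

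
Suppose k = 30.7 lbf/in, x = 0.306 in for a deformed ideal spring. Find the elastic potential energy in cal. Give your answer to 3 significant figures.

U is given directly by: U = ½kx².
k = 30.7 lbf/in = 5376 N/m; x = 0.306 in = 0.007772 m.
U = 0.1624 J  (the unit combination reduces to kg·m²/s² = J)
0.1624 J × (1 cal / 4.184 J) = 0.03881 cal

0.0388 cal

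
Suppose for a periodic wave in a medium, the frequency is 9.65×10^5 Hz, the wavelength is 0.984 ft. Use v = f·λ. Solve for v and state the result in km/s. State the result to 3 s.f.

289 km/s

v is given directly by: v = fλ.
f = 9.65×10^5 Hz; λ = 0.984 ft = 0.2999 m.
v = 2.894×10^5 m/s
2.894×10^5 m/s × (1 km/s / 1000 m/s) = 289.4 km/s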